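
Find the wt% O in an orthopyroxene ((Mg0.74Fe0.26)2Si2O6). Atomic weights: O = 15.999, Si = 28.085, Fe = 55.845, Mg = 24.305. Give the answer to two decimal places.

M((Mg0.74Fe0.26)2Si2O6) = 217.175 g/mol.
O contributes 6 × 15.999 = 95.994 g per mole.
95.994/217.175 = 0.4420 → 44.20%.

44.20 weight percent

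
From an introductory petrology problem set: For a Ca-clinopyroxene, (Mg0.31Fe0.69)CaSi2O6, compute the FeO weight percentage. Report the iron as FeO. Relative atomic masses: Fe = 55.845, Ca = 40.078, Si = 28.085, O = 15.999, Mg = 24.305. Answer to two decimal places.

20.80 wt%

M((Mg0.31Fe0.69)CaSi2O6) = 238.310 g/mol; M(FeO) = 71.844 g/mol.
Moles FeO per formula unit = 0.69 Fe ÷ 1 = 0.6900.
FeO fraction = (0.6900 × 71.844) / 238.310 = 49.572/238.310 = 0.2080.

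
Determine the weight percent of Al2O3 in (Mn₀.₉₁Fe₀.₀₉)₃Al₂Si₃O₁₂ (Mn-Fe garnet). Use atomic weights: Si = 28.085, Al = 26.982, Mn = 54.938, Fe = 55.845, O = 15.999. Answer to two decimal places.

Formula mass = 495.266 g/mol.
2 Al → 1.0000 mol Al2O3 per formula unit; M(Al2O3) = 101.961, so Al2O3 mass = 101.961 g.
101.961/495.266 × 100 = 20.59 wt%.

20.59 wt%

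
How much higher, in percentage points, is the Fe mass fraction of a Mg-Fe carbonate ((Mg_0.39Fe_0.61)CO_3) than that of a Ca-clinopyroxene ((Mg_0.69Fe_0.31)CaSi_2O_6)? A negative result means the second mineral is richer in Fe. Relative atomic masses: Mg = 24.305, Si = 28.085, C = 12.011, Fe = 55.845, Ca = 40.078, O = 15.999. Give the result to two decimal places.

25.25 percentage points

First mineral: 34.065 g Fe in 103.552 g formula = 32.90 wt% Fe.
Second mineral: 17.312 g Fe in 226.324 g formula = 7.65 wt% Fe.
32.90% − 7.65% gives a difference of 25.25 percentage points.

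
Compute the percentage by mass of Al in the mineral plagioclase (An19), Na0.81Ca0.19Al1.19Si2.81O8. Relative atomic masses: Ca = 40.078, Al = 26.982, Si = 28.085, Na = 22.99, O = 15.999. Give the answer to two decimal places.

M(Na0.81Ca0.19Al1.19Si2.81O8) = 265.256 g/mol.
Al contributes 1.19 × 26.982 = 32.109 g per mole.
32.109/265.256 = 0.1210 → 12.10%.

12.10 mass %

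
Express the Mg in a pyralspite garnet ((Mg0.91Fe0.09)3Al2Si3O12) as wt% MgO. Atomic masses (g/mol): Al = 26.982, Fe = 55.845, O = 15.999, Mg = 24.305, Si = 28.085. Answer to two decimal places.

M((Mg0.91Fe0.09)3Al2Si3O12) = 411.638 g/mol; M(MgO) = 40.304 g/mol.
Moles MgO per formula unit = 2.73 Mg ÷ 1 = 2.7300.
MgO fraction = (2.7300 × 40.304) / 411.638 = 110.030/411.638 = 0.2673.

26.73 wt%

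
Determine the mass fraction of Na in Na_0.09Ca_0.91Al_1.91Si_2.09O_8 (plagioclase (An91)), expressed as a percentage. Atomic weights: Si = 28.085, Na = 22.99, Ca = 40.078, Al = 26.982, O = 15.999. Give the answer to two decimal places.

0.75 mass %

M(Na_0.09Ca_0.91Al_1.91Si_2.09O_8) = 276.765 g/mol.
Na contributes 0.09 × 22.99 = 2.069 g per mole.
2.069/276.765 = 0.0075 → 0.75%.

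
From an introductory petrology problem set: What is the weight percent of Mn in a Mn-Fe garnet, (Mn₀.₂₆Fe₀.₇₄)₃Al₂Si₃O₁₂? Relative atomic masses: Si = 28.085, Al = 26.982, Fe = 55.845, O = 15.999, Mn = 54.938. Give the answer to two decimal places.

8.62 wt%

Formula mass = 0.78·54.938 + 2.22·55.845 + 2·26.982 + 3·28.085 + 12·15.999 = 497.035 g/mol, of which 42.852 g is Mn.
So Mn makes up 42.852/497.035 = 0.0862 of the mass, i.e. 8.62%.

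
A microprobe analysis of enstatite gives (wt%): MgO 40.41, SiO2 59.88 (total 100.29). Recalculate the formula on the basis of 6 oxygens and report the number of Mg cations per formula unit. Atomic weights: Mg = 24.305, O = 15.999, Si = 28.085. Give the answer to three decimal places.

40.41 wt% MgO ÷ 40.304 g/mol = 1.00263 mol, giving 1.00263 Mg and 1.00263 O.
59.88 wt% SiO2 ÷ 60.083 g/mol = 0.99662 mol, giving 0.99662 Si and 1.99324 O.
Oxygen sums to 2.99587; scaling by 6/2.99587 = 2.00276 puts the formula on 6 O.
Mg: 1.00263 × 2.00276 = 2.008 atoms per formula unit.

2.008 Mg apfu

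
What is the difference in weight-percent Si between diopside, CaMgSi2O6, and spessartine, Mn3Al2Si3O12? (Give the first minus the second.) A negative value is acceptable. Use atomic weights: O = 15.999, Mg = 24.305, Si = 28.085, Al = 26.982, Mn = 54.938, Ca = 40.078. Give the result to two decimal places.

8.92 percentage points

First mineral: 56.170 g Si in 216.547 g formula = 25.94 wt% Si.
Second mineral: 84.255 g Si in 495.021 g formula = 17.02 wt% Si.
25.94% − 17.02% gives a difference of 8.92 percentage points.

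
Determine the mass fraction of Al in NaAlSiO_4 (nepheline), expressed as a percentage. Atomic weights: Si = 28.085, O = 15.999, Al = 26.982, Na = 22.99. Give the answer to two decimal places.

Formula mass = 1·22.99 + 1·26.982 + 1·28.085 + 4·15.999 = 142.053 g/mol, of which 26.982 g is Al.
So Al makes up 26.982/142.053 = 0.1899 of the mass, i.e. 18.99%.

18.99 mass %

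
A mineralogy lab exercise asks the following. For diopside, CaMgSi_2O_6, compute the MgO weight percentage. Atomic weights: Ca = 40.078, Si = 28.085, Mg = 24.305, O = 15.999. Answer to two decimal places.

Formula mass = 216.547 g/mol.
1 Mg → 1.0000 mol MgO per formula unit; M(MgO) = 40.304, so MgO mass = 40.304 g.
40.304/216.547 × 100 = 18.61 wt%.

18.61 wt%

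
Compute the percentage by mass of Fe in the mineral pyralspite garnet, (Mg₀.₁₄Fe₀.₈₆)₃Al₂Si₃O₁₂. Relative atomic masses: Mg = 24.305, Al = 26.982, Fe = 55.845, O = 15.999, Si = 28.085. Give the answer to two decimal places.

Formula mass = 0.42·24.305 + 2.58·55.845 + 2·26.982 + 3·28.085 + 12·15.999 = 484.495 g/mol, of which 144.080 g is Fe.
So Fe makes up 144.080/484.495 = 0.2974 of the mass, i.e. 29.74%.

29.74 wt%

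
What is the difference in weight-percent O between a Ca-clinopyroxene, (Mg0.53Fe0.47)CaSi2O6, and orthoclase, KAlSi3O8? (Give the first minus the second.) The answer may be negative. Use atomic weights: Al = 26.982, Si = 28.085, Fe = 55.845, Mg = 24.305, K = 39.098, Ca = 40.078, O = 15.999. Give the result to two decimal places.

M((Mg0.53Fe0.47)CaSi2O6) = 231.371 g/mol, so wt% O = 95.994/231.371 × 100 = 41.49%.
M(KAlSi3O8) = 278.327 g/mol, so wt% O = 127.992/278.327 × 100 = 45.99%.
41.49 − 45.99 = -4.50 pp.

-4.50 percentage points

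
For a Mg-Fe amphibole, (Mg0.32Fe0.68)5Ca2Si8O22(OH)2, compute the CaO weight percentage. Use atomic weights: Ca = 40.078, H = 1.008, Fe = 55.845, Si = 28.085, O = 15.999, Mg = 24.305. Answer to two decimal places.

Molar mass of (Mg0.32Fe0.68)5Ca2Si8O22(OH)2 = 1.60*24.305 + 3.40*55.845 + 2*40.078 + 8*28.085 + 24*15.999 + 2*1.008 = 919.589 g/mol.
Each formula unit contains 2 Ca, equivalent to 2/1 = 2.0000 mol CaO.
M(CaO) = 1×40.078 + 1×15.999 = 56.077 g/mol.
Mass of CaO per formula unit = 2.0000 × 56.077 = 112.154 g.
CaO wt% = 112.154 / 919.589 × 100 = 12.20%.

12.20 wt%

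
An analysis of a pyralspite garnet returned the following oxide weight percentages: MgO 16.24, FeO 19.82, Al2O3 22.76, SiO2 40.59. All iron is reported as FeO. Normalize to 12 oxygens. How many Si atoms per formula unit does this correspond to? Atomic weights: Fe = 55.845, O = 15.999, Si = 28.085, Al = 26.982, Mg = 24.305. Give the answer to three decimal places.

3.003 Si apfu

MgO: 16.24/40.304 = 0.40294 mol → 0.40294 mol Mg, 0.40294 mol O.
FeO: 19.82/71.844 = 0.27588 mol → 0.27588 mol Fe, 0.27588 mol O.
Al2O3: 22.76/101.961 = 0.22322 mol → 0.44644 mol Al, 0.66966 mol O.
SiO2: 40.59/60.083 = 0.67557 mol → 0.67557 mol Si, 1.35114 mol O.
Total oxygen = 2.69962 mol. Normalization factor = 12/2.69962 = 4.44507.
Si per 12 O = 0.67557 × 4.44507 = 3.003.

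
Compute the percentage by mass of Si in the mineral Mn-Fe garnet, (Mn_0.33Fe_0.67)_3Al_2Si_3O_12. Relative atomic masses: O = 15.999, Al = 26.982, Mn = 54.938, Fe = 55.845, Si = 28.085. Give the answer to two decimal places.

16.96 wt%

Formula mass = 0.99×54.938 + 2.01×55.845 + 2×26.982 + 3×28.085 + 12×15.999 = 496.844 g/mol, of which 84.255 g is Si.
So Si makes up 84.255/496.844 = 0.1696 of the mass, i.e. 16.96%.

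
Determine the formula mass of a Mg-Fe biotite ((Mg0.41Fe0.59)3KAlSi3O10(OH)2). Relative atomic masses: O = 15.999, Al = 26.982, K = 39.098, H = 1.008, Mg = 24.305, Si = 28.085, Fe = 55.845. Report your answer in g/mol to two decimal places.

473.08 g/mol

The formula mass is the sum 1.23*24.305 + 1.77*55.845 + 1*39.098 + 1*26.982 + 3*28.085 + 12*15.999 + 2*1.008.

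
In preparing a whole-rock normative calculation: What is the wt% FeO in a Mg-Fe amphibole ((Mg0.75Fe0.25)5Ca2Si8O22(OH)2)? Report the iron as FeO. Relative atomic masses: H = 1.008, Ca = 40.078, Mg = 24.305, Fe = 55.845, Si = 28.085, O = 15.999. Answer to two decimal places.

Formula mass = 851.778 g/mol.
1.25 Fe → 1.2500 mol FeO per formula unit; M(FeO) = 71.844, so FeO mass = 89.805 g.
89.805/851.778 × 100 = 10.54 wt%.

10.54 wt%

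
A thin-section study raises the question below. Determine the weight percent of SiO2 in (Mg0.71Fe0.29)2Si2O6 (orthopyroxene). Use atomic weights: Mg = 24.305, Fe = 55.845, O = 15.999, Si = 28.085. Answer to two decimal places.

Formula mass = 219.067 g/mol.
2 Si → 2.0000 mol SiO2 per formula unit; M(SiO2) = 60.083, so SiO2 mass = 120.166 g.
120.166/219.067 × 100 = 54.85 wt%.

54.85 wt%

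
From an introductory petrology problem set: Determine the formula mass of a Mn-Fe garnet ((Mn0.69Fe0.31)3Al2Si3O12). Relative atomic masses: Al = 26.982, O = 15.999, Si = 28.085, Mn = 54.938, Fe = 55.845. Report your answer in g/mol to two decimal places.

The formula mass is the sum 2.07*54.938 + 0.93*55.845 + 2*26.982 + 3*28.085 + 12*15.999.

495.86 g/mol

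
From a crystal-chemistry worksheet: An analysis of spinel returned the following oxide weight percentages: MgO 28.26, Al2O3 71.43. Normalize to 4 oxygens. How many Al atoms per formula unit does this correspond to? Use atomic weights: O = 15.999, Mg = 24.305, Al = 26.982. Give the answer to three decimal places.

2.000 Al apfu

MgO: 28.26/40.304 = 0.70117 mol → 0.70117 mol Mg, 0.70117 mol O.
Al2O3: 71.43/101.961 = 0.70056 mol → 1.40112 mol Al, 2.10168 mol O.
Total oxygen = 2.80285 mol. Normalization factor = 4/2.80285 = 1.42712.
Al per 4 O = 1.40112 × 1.42712 = 2.000.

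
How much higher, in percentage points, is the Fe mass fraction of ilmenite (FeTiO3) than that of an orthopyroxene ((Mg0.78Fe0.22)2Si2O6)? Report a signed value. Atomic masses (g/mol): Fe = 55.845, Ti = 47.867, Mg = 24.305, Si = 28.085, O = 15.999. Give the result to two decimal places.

First mineral: 55.845 g Fe in 151.709 g formula = 36.81 wt% Fe.
Second mineral: 24.572 g Fe in 214.652 g formula = 11.45 wt% Fe.
36.81% − 11.45% gives a difference of 25.36 percentage points.

25.36 percentage points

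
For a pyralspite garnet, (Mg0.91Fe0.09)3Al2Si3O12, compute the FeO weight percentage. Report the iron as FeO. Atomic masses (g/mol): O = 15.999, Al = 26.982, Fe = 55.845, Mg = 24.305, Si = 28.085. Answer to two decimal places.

4.71 wt%

Formula mass = 411.638 g/mol.
0.27 Fe → 0.2700 mol FeO per formula unit; M(FeO) = 71.844, so FeO mass = 19.398 g.
19.398/411.638 × 100 = 4.71 wt%.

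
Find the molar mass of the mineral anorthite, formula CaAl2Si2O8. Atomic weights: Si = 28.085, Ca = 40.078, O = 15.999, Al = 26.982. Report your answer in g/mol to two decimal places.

Ca: 1 × 40.078 = 40.0780
Al: 2 × 26.982 = 53.9640
Si: 2 × 28.085 = 56.1700
O: 8 × 15.999 = 127.9920
Summing the contributions gives the formula mass.

278.20 g/mol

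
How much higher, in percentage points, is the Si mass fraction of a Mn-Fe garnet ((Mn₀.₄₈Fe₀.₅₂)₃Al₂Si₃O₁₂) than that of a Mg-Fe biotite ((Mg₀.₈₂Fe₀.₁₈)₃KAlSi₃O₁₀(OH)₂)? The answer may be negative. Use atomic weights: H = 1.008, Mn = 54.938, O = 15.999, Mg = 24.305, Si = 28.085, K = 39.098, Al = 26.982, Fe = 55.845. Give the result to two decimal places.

First mineral: 84.255 g Si in 496.436 g formula = 16.97 wt% Si.
Second mineral: 84.255 g Si in 434.286 g formula = 19.40 wt% Si.
16.97% − 19.40% gives a difference of -2.43 percentage points.

-2.43 percentage points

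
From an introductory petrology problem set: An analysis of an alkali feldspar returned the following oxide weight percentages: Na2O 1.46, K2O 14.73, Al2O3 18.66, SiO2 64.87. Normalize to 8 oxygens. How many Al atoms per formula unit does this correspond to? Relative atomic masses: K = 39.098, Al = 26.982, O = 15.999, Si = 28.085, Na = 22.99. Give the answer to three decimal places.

1.014 Al apfu

1.46 wt% Na2O ÷ 61.979 g/mol = 0.02356 mol, giving 0.04712 Na and 0.02356 O.
14.73 wt% K2O ÷ 94.195 g/mol = 0.15638 mol, giving 0.31276 K and 0.15638 O.
18.66 wt% Al2O3 ÷ 101.961 g/mol = 0.18301 mol, giving 0.36602 Al and 0.54903 O.
64.87 wt% SiO2 ÷ 60.083 g/mol = 1.07967 mol, giving 1.07967 Si and 2.15934 O.
Oxygen sums to 2.88831; scaling by 8/2.88831 = 2.76979 puts the formula on 8 O.
Al: 0.36602 × 2.76979 = 1.014 atoms per formula unit.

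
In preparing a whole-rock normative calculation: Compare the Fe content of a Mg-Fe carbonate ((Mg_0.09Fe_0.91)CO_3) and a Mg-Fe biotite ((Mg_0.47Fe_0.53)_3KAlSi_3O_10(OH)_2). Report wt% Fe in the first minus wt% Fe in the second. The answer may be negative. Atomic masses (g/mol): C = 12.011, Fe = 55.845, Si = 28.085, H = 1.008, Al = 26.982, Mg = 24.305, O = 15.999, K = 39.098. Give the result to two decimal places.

First mineral: 50.819 g Fe in 113.014 g formula = 44.97 wt% Fe.
Second mineral: 88.794 g Fe in 467.403 g formula = 19.00 wt% Fe.
44.97% − 19.00% gives a difference of 25.97 percentage points.

25.97 percentage points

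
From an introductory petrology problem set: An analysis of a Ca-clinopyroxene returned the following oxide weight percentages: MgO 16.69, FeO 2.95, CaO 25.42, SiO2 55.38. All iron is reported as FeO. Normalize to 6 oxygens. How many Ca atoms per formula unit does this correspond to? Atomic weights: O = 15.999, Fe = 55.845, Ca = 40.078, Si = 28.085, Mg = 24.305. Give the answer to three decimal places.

0.988 Ca apfu

MgO: 16.69/40.304 = 0.41410 mol → 0.41410 mol Mg, 0.41410 mol O.
FeO: 2.95/71.844 = 0.04106 mol → 0.04106 mol Fe, 0.04106 mol O.
CaO: 25.42/56.077 = 0.45331 mol → 0.45331 mol Ca, 0.45331 mol O.
SiO2: 55.38/60.083 = 0.92172 mol → 0.92172 mol Si, 1.84344 mol O.
Total oxygen = 2.75191 mol. Normalization factor = 6/2.75191 = 2.18030.
Ca per 6 O = 0.45331 × 2.18030 = 0.988.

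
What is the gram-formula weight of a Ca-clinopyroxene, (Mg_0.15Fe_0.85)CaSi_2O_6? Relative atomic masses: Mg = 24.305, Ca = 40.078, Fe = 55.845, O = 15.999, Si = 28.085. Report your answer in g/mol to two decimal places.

243.36 g/mol

M = 0.15×24.305 + 0.85×55.845 + 1×40.078 + 2×28.085 + 6×15.999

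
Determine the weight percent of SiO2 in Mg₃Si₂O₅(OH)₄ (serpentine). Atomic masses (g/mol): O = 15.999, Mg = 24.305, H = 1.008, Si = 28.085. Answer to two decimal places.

43.36 wt%

M(Mg₃Si₂O₅(OH)₄) = 277.108 g/mol; M(SiO2) = 60.083 g/mol.
Moles SiO2 per formula unit = 2 Si ÷ 1 = 2.0000.
SiO2 fraction = (2.0000 × 60.083) / 277.108 = 120.166/277.108 = 0.4336.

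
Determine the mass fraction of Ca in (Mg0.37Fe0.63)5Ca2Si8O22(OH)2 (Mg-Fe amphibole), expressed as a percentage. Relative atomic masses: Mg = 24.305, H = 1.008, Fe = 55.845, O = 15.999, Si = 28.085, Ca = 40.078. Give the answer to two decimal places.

Molar mass of (Mg0.37Fe0.63)5Ca2Si8O22(OH)2: 1.85×24.305 + 3.15×55.845 + 2×40.078 + 8×28.085 + 24×15.999 + 2×1.008 = 911.704 g/mol.
Mass of Ca per formula unit: 2 × 40.078 = 80.156 g.
Weight fraction Ca = 80.156 / 911.704 = 0.0879.

8.79 weight percent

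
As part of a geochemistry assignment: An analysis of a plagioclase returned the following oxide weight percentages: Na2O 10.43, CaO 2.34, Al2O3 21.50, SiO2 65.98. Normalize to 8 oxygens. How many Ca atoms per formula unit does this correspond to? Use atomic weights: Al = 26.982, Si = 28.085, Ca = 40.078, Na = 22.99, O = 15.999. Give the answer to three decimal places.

Na2O (M=61.979): mol = 0.16828; Na = 0.33656, O = 0.16828.
CaO (M=56.077): mol = 0.04173; Ca = 0.04173, O = 0.04173.
Al2O3 (M=101.961): mol = 0.21086; Al = 0.42172, O = 0.63258.
SiO2 (M=60.083): mol = 1.09815; Si = 1.09815, O = 2.19630.
ΣO = 3.03889; factor = 8/ΣO = 2.63254.
Ca apfu = 0.04173 × 2.63254 = 0.110.

0.110 Ca apfu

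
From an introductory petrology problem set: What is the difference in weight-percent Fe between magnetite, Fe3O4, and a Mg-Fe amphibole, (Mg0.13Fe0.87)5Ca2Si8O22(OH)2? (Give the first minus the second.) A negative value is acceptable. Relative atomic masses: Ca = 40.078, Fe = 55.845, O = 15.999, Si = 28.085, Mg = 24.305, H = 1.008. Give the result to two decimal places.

46.78 percentage points

First mineral: 167.535 g Fe in 231.531 g formula = 72.36 wt% Fe.
Second mineral: 242.926 g Fe in 949.552 g formula = 25.58 wt% Fe.
72.36% − 25.58% gives a difference of 46.78 percentage points.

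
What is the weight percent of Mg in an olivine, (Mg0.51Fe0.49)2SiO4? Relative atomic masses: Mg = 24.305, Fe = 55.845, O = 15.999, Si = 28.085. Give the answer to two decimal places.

14.45 mass %

M((Mg0.51Fe0.49)2SiO4) = 171.600 g/mol.
Mg contributes 1.02 × 24.305 = 24.791 g per mole.
24.791/171.600 = 0.1445 → 14.45%.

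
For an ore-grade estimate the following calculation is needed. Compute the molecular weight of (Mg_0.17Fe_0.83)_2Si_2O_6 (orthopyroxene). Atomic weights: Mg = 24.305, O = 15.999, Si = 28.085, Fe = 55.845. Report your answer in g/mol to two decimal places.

The formula mass is the sum 0.34×24.305 + 1.66×55.845 + 2×28.085 + 6×15.999.

253.13 g/mol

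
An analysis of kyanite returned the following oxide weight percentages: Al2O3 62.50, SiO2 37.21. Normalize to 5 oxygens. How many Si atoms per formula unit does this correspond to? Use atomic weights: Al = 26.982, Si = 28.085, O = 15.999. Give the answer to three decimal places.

1.006 Si apfu

Al2O3 (M=101.961): mol = 0.61298; Al = 1.22596, O = 1.83894.
SiO2 (M=60.083): mol = 0.61931; Si = 0.61931, O = 1.23862.
ΣO = 3.07756; factor = 5/ΣO = 1.62466.
Si apfu = 0.61931 × 1.62466 = 1.006.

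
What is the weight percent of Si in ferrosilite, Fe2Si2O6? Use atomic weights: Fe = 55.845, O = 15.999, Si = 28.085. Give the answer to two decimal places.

21.29 mass %

Molar mass of Fe2Si2O6: 2*55.845 + 2*28.085 + 6*15.999 = 263.854 g/mol.
Mass of Si per formula unit: 2 × 28.085 = 56.170 g.
Weight fraction Si = 56.170 / 263.854 = 0.2129.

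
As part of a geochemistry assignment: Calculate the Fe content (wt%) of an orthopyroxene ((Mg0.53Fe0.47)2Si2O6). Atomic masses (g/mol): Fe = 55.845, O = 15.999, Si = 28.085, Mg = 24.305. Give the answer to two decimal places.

Formula mass = 1.06*24.305 + 0.94*55.845 + 2*28.085 + 6*15.999 = 230.422 g/mol, of which 52.494 g is Fe.
So Fe makes up 52.494/230.422 = 0.2278 of the mass, i.e. 22.78%.

22.78 wt%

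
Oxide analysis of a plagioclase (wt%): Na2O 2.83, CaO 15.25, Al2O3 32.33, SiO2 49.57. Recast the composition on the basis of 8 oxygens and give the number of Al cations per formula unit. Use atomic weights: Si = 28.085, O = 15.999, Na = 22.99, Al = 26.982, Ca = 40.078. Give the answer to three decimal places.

2.83 wt% Na2O ÷ 61.979 g/mol = 0.04566 mol, giving 0.09132 Na and 0.04566 O.
15.25 wt% CaO ÷ 56.077 g/mol = 0.27195 mol, giving 0.27195 Ca and 0.27195 O.
32.33 wt% Al2O3 ÷ 101.961 g/mol = 0.31708 mol, giving 0.63416 Al and 0.95124 O.
49.57 wt% SiO2 ÷ 60.083 g/mol = 0.82503 mol, giving 0.82503 Si and 1.65006 O.
Oxygen sums to 2.91891; scaling by 8/2.91891 = 2.74075 puts the formula on 8 O.
Al: 0.63416 × 2.74075 = 1.738 atoms per formula unit.

1.738 Al apfu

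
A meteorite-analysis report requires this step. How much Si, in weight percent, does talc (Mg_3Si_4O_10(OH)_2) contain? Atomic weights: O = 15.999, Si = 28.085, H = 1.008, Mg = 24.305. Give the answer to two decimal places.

29.62 weight percent

Molar mass of Mg_3Si_4O_10(OH)_2: 3*24.305 + 4*28.085 + 12*15.999 + 2*1.008 = 379.259 g/mol.
Mass of Si per formula unit: 4 × 28.085 = 112.340 g.
Weight fraction Si = 112.340 / 379.259 = 0.2962.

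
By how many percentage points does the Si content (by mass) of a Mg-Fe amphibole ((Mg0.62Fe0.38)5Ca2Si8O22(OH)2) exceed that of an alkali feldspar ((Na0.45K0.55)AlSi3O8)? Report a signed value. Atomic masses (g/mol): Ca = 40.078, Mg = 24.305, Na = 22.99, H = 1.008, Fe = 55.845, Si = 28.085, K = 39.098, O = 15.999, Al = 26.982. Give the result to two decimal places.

Si in (Mg0.62Fe0.38)5Ca2Si8O22(OH)2: molar mass 872.279 g/mol; 8×28.085 = 224.680 g → 25.76 wt%.
Si in (Na0.45K0.55)AlSi3O8: molar mass 271.078 g/mol; 3×28.085 = 84.255 g → 31.08 wt%.
Difference = 25.76 − 31.08 = -5.32 percentage points.

-5.32 percentage points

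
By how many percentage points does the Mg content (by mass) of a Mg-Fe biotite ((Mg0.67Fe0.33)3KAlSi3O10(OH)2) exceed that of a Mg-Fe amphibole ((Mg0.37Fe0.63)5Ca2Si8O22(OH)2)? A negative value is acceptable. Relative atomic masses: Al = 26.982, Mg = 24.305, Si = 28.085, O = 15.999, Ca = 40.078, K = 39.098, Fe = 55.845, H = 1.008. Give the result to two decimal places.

Mg in (Mg0.67Fe0.33)3KAlSi3O10(OH)2: molar mass 448.479 g/mol; 2.01×24.305 = 48.853 g → 10.89 wt%.
Mg in (Mg0.37Fe0.63)5Ca2Si8O22(OH)2: molar mass 911.704 g/mol; 1.85×24.305 = 44.964 g → 4.93 wt%.
Difference = 10.89 − 4.93 = 5.96 percentage points.

5.96 percentage points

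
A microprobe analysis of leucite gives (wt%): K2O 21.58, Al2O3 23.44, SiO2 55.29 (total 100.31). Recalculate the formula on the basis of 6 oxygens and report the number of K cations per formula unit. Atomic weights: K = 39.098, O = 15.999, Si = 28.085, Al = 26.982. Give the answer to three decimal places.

K2O (M=94.195): mol = 0.22910; K = 0.45820, O = 0.22910.
Al2O3 (M=101.961): mol = 0.22989; Al = 0.45978, O = 0.68967.
SiO2 (M=60.083): mol = 0.92023; Si = 0.92023, O = 1.84046.
ΣO = 2.75923; factor = 6/ΣO = 2.17452.
K apfu = 0.45820 × 2.17452 = 0.996.

0.996 K apfu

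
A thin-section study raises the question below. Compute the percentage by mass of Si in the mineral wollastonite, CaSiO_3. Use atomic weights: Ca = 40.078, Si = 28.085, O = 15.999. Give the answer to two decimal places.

24.18 mass %

Formula mass = 1·40.078 + 1·28.085 + 3·15.999 = 116.160 g/mol, of which 28.085 g is Si.
So Si makes up 28.085/116.160 = 0.2418 of the mass, i.e. 24.18%.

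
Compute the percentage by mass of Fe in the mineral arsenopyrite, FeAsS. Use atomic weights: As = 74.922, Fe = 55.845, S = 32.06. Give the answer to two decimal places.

34.30 mass %

M(FeAsS) = 162.827 g/mol.
Fe contributes 1 × 55.845 = 55.845 g per mole.
55.845/162.827 = 0.3430 → 34.30%.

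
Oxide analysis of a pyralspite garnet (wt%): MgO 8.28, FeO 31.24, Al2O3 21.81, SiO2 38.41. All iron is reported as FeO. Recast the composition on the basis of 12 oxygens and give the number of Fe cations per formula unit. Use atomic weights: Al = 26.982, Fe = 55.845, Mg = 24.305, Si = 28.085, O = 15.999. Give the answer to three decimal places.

2.038 Fe apfu

8.28 wt% MgO ÷ 40.304 g/mol = 0.20544 mol, giving 0.20544 Mg and 0.20544 O.
31.24 wt% FeO ÷ 71.844 g/mol = 0.43483 mol, giving 0.43483 Fe and 0.43483 O.
21.81 wt% Al2O3 ÷ 101.961 g/mol = 0.21391 mol, giving 0.42782 Al and 0.64173 O.
38.41 wt% SiO2 ÷ 60.083 g/mol = 0.63928 mol, giving 0.63928 Si and 1.27856 O.
Oxygen sums to 2.56056; scaling by 12/2.56056 = 4.68647 puts the formula on 12 O.
Fe: 0.43483 × 4.68647 = 2.038 atoms per formula unit.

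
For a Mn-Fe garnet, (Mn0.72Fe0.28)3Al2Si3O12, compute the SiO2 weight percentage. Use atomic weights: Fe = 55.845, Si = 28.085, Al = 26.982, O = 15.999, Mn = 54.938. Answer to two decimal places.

Molar mass of (Mn0.72Fe0.28)3Al2Si3O12 = 2.16×54.938 + 0.84×55.845 + 2×26.982 + 3×28.085 + 12×15.999 = 495.783 g/mol.
Each formula unit contains 3 Si, equivalent to 3/1 = 3.0000 mol SiO2.
M(SiO2) = 1×28.085 + 2×15.999 = 60.083 g/mol.
Mass of SiO2 per formula unit = 3.0000 × 60.083 = 180.249 g.
SiO2 wt% = 180.249 / 495.783 × 100 = 36.36%.

36.36 wt%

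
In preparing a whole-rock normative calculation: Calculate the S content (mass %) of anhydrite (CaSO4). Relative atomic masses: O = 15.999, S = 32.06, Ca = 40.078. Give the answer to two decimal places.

23.55 mass %

Formula mass = 1*40.078 + 1*32.06 + 4*15.999 = 136.134 g/mol, of which 32.060 g is S.
So S makes up 32.060/136.134 = 0.2355 of the mass, i.e. 23.55%.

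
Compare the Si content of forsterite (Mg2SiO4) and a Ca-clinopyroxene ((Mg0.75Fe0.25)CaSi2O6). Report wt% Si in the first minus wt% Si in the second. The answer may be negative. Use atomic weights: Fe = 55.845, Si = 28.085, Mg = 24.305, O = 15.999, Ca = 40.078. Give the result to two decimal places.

-5.07 percentage points

Si in Mg2SiO4: molar mass 140.691 g/mol; 1×28.085 = 28.085 g → 19.96 wt%.
Si in (Mg0.75Fe0.25)CaSi2O6: molar mass 224.432 g/mol; 2×28.085 = 56.170 g → 25.03 wt%.
Difference = 19.96 − 25.03 = -5.07 percentage points.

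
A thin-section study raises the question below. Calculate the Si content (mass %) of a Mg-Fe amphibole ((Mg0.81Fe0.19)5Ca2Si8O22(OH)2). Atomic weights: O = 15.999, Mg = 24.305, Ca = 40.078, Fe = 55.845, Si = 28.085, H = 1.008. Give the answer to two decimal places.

Formula mass = 4.05*24.305 + 0.95*55.845 + 2*40.078 + 8*28.085 + 24*15.999 + 2*1.008 = 842.316 g/mol, of which 224.680 g is Si.
So Si makes up 224.680/842.316 = 0.2667 of the mass, i.e. 26.67%.

26.67 mass %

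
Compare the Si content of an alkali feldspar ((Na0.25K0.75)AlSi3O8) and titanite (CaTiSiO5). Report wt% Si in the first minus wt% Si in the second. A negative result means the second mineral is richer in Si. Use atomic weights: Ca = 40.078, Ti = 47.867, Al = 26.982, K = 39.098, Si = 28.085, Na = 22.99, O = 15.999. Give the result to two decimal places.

16.39 percentage points

M((Na0.25K0.75)AlSi3O8) = 274.300 g/mol, so wt% Si = 84.255/274.300 × 100 = 30.72%.
M(CaTiSiO5) = 196.025 g/mol, so wt% Si = 28.085/196.025 × 100 = 14.33%.
30.72 − 14.33 = 16.39 pp.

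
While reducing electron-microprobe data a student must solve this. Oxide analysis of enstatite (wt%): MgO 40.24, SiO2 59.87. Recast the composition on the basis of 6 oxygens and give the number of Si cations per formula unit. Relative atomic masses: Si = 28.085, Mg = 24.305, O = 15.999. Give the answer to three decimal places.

1.999 Si apfu

MgO (M=40.304): mol = 0.99841; Mg = 0.99841, O = 0.99841.
SiO2 (M=60.083): mol = 0.99645; Si = 0.99645, O = 1.99290.
ΣO = 2.99131; factor = 6/ΣO = 2.00581.
Si apfu = 0.99645 × 2.00581 = 1.999.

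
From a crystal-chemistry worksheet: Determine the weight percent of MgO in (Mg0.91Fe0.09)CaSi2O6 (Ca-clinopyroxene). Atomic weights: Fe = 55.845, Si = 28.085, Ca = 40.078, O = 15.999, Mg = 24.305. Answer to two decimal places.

Formula mass = 219.386 g/mol.
0.91 Mg → 0.9100 mol MgO per formula unit; M(MgO) = 40.304, so MgO mass = 36.677 g.
36.677/219.386 × 100 = 16.72 wt%.

16.72 wt%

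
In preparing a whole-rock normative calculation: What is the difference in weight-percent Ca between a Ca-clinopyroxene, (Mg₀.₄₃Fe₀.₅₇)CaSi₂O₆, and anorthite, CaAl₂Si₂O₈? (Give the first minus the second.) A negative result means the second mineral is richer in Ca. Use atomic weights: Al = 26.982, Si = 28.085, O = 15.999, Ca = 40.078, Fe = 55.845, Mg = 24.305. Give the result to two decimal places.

First mineral: 40.078 g Ca in 234.525 g formula = 17.09 wt% Ca.
Second mineral: 40.078 g Ca in 278.204 g formula = 14.41 wt% Ca.
17.09% − 14.41% gives a difference of 2.68 percentage points.

2.68 percentage points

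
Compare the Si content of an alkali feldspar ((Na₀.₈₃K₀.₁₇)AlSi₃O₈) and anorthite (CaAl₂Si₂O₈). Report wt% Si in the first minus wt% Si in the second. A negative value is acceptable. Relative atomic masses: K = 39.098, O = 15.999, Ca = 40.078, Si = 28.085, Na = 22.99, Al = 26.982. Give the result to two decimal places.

Si in (Na₀.₈₃K₀.₁₇)AlSi₃O₈: molar mass 264.957 g/mol; 3×28.085 = 84.255 g → 31.80 wt%.
Si in CaAl₂Si₂O₈: molar mass 278.204 g/mol; 2×28.085 = 56.170 g → 20.19 wt%.
Difference = 31.80 − 20.19 = 11.61 percentage points.

11.61 percentage points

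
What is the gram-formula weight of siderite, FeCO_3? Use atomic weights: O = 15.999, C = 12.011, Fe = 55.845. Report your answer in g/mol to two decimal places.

The formula mass is the sum 1*55.845 + 1*12.011 + 3*15.999.

115.85 g/mol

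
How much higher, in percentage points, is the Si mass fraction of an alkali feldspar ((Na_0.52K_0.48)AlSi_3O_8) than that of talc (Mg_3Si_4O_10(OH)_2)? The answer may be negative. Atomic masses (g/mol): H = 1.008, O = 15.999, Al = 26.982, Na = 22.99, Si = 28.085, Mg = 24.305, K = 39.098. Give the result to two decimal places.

1.59 percentage points

M((Na_0.52K_0.48)AlSi_3O_8) = 269.951 g/mol, so wt% Si = 84.255/269.951 × 100 = 31.21%.
M(Mg_3Si_4O_10(OH)_2) = 379.259 g/mol, so wt% Si = 112.340/379.259 × 100 = 29.62%.
31.21 − 29.62 = 1.59 pp.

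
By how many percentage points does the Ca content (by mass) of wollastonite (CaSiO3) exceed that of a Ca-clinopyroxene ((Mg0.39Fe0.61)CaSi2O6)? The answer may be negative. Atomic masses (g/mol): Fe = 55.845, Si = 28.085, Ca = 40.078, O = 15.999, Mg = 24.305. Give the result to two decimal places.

17.50 percentage points

Ca in CaSiO3: molar mass 116.160 g/mol; 1×40.078 = 40.078 g → 34.50 wt%.
Ca in (Mg0.39Fe0.61)CaSi2O6: molar mass 235.786 g/mol; 1×40.078 = 40.078 g → 17.00 wt%.
Difference = 34.50 − 17.00 = 17.50 percentage points.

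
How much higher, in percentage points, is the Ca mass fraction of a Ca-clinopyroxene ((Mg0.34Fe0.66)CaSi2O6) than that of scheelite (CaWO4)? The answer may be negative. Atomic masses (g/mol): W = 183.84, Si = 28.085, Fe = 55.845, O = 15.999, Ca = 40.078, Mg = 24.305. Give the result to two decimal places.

Ca in (Mg0.34Fe0.66)CaSi2O6: molar mass 237.363 g/mol; 1×40.078 = 40.078 g → 16.88 wt%.
Ca in CaWO4: molar mass 287.914 g/mol; 1×40.078 = 40.078 g → 13.92 wt%.
Difference = 16.88 − 13.92 = 2.96 percentage points.

2.96 percentage points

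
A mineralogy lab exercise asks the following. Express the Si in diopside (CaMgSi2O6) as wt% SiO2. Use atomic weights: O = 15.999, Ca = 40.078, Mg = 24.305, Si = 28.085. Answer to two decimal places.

Molar mass of CaMgSi2O6 = 1*40.078 + 1*24.305 + 2*28.085 + 6*15.999 = 216.547 g/mol.
Each formula unit contains 2 Si, equivalent to 2/1 = 2.0000 mol SiO2.
M(SiO2) = 1×28.085 + 2×15.999 = 60.083 g/mol.
Mass of SiO2 per formula unit = 2.0000 × 60.083 = 120.166 g.
SiO2 wt% = 120.166 / 216.547 × 100 = 55.49%.

55.49 wt%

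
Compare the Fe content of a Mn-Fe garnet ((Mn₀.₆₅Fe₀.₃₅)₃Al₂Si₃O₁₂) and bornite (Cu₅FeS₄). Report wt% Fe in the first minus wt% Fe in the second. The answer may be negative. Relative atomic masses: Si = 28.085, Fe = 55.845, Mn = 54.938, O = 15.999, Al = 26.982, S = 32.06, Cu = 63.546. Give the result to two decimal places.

0.69 percentage points

Fe in (Mn₀.₆₅Fe₀.₃₅)₃Al₂Si₃O₁₂: molar mass 495.973 g/mol; 1.05×55.845 = 58.637 g → 11.82 wt%.
Fe in Cu₅FeS₄: molar mass 501.815 g/mol; 1×55.845 = 55.845 g → 11.13 wt%.
Difference = 11.82 − 11.13 = 0.69 percentage points.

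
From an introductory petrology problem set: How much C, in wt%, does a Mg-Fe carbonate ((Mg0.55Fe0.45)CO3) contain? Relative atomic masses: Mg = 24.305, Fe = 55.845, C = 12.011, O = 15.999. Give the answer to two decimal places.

12.19 wt%

Molar mass of (Mg0.55Fe0.45)CO3: 0.55×24.305 + 0.45×55.845 + 1×12.011 + 3×15.999 = 98.506 g/mol.
Mass of C per formula unit: 1 × 12.011 = 12.011 g.
Weight fraction C = 12.011 / 98.506 = 0.1219.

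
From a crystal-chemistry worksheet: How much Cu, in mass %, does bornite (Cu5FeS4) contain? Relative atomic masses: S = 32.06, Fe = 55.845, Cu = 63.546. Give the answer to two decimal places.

Molar mass of Cu5FeS4: 5*63.546 + 1*55.845 + 4*32.06 = 501.815 g/mol.
Mass of Cu per formula unit: 5 × 63.546 = 317.730 g.
Weight fraction Cu = 317.730 / 501.815 = 0.6332.

63.32 mass %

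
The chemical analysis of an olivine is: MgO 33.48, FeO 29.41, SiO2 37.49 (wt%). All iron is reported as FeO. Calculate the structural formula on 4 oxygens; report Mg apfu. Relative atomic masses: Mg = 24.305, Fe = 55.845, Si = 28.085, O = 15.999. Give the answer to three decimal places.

1.336 Mg apfu

33.48 wt% MgO ÷ 40.304 g/mol = 0.83069 mol, giving 0.83069 Mg and 0.83069 O.
29.41 wt% FeO ÷ 71.844 g/mol = 0.40936 mol, giving 0.40936 Fe and 0.40936 O.
37.49 wt% SiO2 ÷ 60.083 g/mol = 0.62397 mol, giving 0.62397 Si and 1.24794 O.
Oxygen sums to 2.48799; scaling by 4/2.48799 = 1.60772 puts the formula on 4 O.
Mg: 0.83069 × 1.60772 = 1.336 atoms per formula unit.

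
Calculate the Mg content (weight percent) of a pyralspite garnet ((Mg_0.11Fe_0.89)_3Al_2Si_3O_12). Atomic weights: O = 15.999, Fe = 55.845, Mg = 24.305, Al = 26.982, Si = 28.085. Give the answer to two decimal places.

Formula mass = 0.33×24.305 + 2.67×55.845 + 2×26.982 + 3×28.085 + 12×15.999 = 487.334 g/mol, of which 8.021 g is Mg.
So Mg makes up 8.021/487.334 = 0.0165 of the mass, i.e. 1.65%.

1.65 weight percent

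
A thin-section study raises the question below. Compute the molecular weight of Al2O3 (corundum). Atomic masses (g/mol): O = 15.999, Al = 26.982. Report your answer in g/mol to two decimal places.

101.96 g/mol

The formula mass is the sum 2(26.982) + 3(15.999).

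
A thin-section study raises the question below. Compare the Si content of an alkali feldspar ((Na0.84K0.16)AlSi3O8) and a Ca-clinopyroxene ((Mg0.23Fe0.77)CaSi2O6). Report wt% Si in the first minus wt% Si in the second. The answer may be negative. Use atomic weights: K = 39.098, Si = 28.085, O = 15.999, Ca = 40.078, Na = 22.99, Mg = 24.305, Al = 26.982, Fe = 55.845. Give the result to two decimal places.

8.50 percentage points

M((Na0.84K0.16)AlSi3O8) = 264.796 g/mol, so wt% Si = 84.255/264.796 × 100 = 31.82%.
M((Mg0.23Fe0.77)CaSi2O6) = 240.833 g/mol, so wt% Si = 56.170/240.833 × 100 = 23.32%.
31.82 − 23.32 = 8.50 pp.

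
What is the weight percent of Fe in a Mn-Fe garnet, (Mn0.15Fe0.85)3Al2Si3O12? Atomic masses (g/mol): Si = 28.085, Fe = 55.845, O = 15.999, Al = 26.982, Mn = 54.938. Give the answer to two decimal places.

Formula mass = 0.45×54.938 + 2.55×55.845 + 2×26.982 + 3×28.085 + 12×15.999 = 497.334 g/mol, of which 142.405 g is Fe.
So Fe makes up 142.405/497.334 = 0.2863 of the mass, i.e. 28.63%.

28.63 mass %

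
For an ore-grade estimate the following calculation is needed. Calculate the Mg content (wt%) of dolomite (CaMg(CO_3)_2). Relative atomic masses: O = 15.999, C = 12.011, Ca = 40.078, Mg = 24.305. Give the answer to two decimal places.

M(CaMg(CO_3)_2) = 184.399 g/mol.
Mg contributes 1 × 24.305 = 24.305 g per mole.
24.305/184.399 = 0.1318 → 13.18%.

13.18 wt%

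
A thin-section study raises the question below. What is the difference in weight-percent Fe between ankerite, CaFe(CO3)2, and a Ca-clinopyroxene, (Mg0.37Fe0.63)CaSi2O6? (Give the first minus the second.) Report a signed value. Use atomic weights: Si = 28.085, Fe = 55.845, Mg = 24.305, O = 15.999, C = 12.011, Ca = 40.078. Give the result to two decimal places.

10.98 percentage points

M(CaFe(CO3)2) = 215.939 g/mol, so wt% Fe = 55.845/215.939 × 100 = 25.86%.
M((Mg0.37Fe0.63)CaSi2O6) = 236.417 g/mol, so wt% Fe = 35.182/236.417 × 100 = 14.88%.
25.86 − 14.88 = 10.98 pp.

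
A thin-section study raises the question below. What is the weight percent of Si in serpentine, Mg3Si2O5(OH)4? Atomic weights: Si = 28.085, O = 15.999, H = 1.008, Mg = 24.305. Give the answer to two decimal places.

20.27 weight percent

M(Mg3Si2O5(OH)4) = 277.108 g/mol.
Si contributes 2 × 28.085 = 56.170 g per mole.
56.170/277.108 = 0.2027 → 20.27%.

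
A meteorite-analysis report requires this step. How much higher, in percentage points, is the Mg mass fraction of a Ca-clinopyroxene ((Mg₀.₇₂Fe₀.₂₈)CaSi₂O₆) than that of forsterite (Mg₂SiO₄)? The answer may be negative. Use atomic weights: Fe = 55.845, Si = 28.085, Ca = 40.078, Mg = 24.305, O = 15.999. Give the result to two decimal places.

M((Mg₀.₇₂Fe₀.₂₈)CaSi₂O₆) = 225.378 g/mol, so wt% Mg = 17.500/225.378 × 100 = 7.76%.
M(Mg₂SiO₄) = 140.691 g/mol, so wt% Mg = 48.610/140.691 × 100 = 34.55%.
7.76 − 34.55 = -26.79 pp.

-26.79 percentage points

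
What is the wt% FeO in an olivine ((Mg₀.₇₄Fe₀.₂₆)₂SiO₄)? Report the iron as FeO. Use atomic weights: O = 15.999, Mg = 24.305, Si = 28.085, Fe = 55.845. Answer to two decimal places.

23.78 wt%

Formula mass = 157.092 g/mol.
0.52 Fe → 0.5200 mol FeO per formula unit; M(FeO) = 71.844, so FeO mass = 37.359 g.
37.359/157.092 × 100 = 23.78 wt%.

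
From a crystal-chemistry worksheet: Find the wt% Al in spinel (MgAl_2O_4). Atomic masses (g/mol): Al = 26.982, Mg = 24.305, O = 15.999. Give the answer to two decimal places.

Formula mass = 1×24.305 + 2×26.982 + 4×15.999 = 142.265 g/mol, of which 53.964 g is Al.
So Al makes up 53.964/142.265 = 0.3793 of the mass, i.e. 37.93%.

37.93 mass %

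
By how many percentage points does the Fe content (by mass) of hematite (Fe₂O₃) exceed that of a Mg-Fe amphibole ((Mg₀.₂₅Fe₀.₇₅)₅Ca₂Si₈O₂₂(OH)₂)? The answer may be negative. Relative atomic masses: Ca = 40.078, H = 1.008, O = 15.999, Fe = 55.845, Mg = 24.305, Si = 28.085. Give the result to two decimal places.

M(Fe₂O₃) = 159.687 g/mol, so wt% Fe = 111.690/159.687 × 100 = 69.94%.
M((Mg₀.₂₅Fe₀.₇₅)₅Ca₂Si₈O₂₂(OH)₂) = 930.628 g/mol, so wt% Fe = 209.419/930.628 × 100 = 22.50%.
69.94 − 22.50 = 47.44 pp.

47.44 percentage points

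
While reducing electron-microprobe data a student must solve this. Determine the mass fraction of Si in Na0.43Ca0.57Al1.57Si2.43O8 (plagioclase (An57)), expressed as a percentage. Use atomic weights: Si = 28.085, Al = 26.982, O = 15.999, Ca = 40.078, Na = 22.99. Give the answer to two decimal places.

Molar mass of Na0.43Ca0.57Al1.57Si2.43O8: 0.43·22.99 + 0.57·40.078 + 1.57·26.982 + 2.43·28.085 + 8·15.999 = 271.330 g/mol.
Mass of Si per formula unit: 2.43 × 28.085 = 68.247 g.
Weight fraction Si = 68.247 / 271.330 = 0.2515.

25.15 wt%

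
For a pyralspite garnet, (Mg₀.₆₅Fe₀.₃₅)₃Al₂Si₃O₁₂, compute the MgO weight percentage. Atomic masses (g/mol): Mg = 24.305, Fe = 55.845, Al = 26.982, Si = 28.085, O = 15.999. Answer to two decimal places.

Molar mass of (Mg₀.₆₅Fe₀.₃₅)₃Al₂Si₃O₁₂ = 1.95*24.305 + 1.05*55.845 + 2*26.982 + 3*28.085 + 12*15.999 = 436.239 g/mol.
Each formula unit contains 1.95 Mg, equivalent to 1.95/1 = 1.9500 mol MgO.
M(MgO) = 1×24.305 + 1×15.999 = 40.304 g/mol.
Mass of MgO per formula unit = 1.9500 × 40.304 = 78.593 g.
MgO wt% = 78.593 / 436.239 × 100 = 18.02%.

18.02 wt%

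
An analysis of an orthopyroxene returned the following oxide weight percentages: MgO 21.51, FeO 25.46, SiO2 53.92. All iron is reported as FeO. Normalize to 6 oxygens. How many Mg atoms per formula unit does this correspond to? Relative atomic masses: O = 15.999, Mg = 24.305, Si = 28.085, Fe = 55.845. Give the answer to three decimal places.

1.194 Mg apfu

MgO (M=40.304): mol = 0.53369; Mg = 0.53369, O = 0.53369.
FeO (M=71.844): mol = 0.35438; Fe = 0.35438, O = 0.35438.
SiO2 (M=60.083): mol = 0.89743; Si = 0.89743, O = 1.79486.
ΣO = 2.68293; factor = 6/ΣO = 2.23636.
Mg apfu = 0.53369 × 2.23636 = 1.194.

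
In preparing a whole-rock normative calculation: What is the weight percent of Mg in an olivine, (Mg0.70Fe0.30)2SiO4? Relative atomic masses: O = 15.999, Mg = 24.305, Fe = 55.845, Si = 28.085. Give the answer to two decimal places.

21.32 weight percent

Formula mass = 1.40×24.305 + 0.60×55.845 + 1×28.085 + 4×15.999 = 159.615 g/mol, of which 34.027 g is Mg.
So Mg makes up 34.027/159.615 = 0.2132 of the mass, i.e. 21.32%.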